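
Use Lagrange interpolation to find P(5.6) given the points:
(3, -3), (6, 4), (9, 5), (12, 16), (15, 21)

Lagrange interpolation formula:
P(x) = Σ yᵢ × Lᵢ(x)
where Lᵢ(x) = Π_{j≠i} (x - xⱼ)/(xᵢ - xⱼ)

L_0(5.6) = (5.6 - 6)/(3 - 6) × (5.6 - 9)/(3 - 9) × (5.6 - 12)/(3 - 12) × (5.6 - 15)/(3 - 15) = 0.042087
L_1(5.6) = (5.6 - 3)/(6 - 3) × (5.6 - 9)/(6 - 9) × (5.6 - 12)/(6 - 12) × (5.6 - 15)/(6 - 15) = 1.094268
L_2(5.6) = (5.6 - 3)/(9 - 3) × (5.6 - 6)/(9 - 6) × (5.6 - 12)/(9 - 12) × (5.6 - 15)/(9 - 15) = -0.193106
L_3(5.6) = (5.6 - 3)/(12 - 3) × (5.6 - 6)/(12 - 6) × (5.6 - 9)/(12 - 9) × (5.6 - 15)/(12 - 15) = 0.068392
L_4(5.6) = (5.6 - 3)/(15 - 3) × (5.6 - 6)/(15 - 6) × (5.6 - 9)/(15 - 9) × (5.6 - 12)/(15 - 12) = -0.011641

P(5.6) = (-3)×L_0(5.6) + 4×L_1(5.6) + 5×L_2(5.6) + 16×L_3(5.6) + 21×L_4(5.6)
P(5.6) = 4.135085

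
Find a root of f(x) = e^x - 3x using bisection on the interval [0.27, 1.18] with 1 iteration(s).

f(x) = e^x - 3x
Initial interval: [0.27, 1.18]

Iteration 1:
  c_1 = (0.270000 + 1.180000)/2 = 0.725000
  f(c_1) = f(0.725000) = -0.110269
  f(a) × f(c) < 0, new interval: [0.270000, 0.725000]

After 1 iteration(s), the approximation is c_1 = 0.725000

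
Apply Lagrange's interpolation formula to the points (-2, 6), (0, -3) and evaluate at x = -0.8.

Lagrange interpolation formula:
P(x) = Σ yᵢ × Lᵢ(x)
where Lᵢ(x) = Π_{j≠i} (x - xⱼ)/(xᵢ - xⱼ)

L_0(-0.8) = (-0.8 - 0)/(-2 - 0) = 0.400000
L_1(-0.8) = (-0.8 - (-2))/(0 - (-2)) = 0.600000

P(-0.8) = 6×L_0(-0.8) + (-3)×L_1(-0.8)
P(-0.8) = 0.600000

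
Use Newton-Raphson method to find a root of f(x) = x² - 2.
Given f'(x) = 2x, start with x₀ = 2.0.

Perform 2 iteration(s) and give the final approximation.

f(x) = x² - 2
f'(x) = 2x
x₀ = 2.0

Newton-Raphson formula: x_{n+1} = x_n - f(x_n)/f'(x_n)

Iteration 1:
  f(2.000000) = 2.000000
  f'(2.000000) = 4.000000
  x_1 = 2.000000 - 2.000000/4.000000 = 1.500000
Iteration 2:
  f(1.500000) = 0.250000
  f'(1.500000) = 3.000000
  x_2 = 1.500000 - 0.250000/3.000000 = 1.416667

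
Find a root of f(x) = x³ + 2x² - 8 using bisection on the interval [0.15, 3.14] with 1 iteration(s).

f(x) = x³ + 2x² - 8
Initial interval: [0.15, 3.14]

Iteration 1:
  c_1 = (0.150000 + 3.140000)/2 = 1.645000
  f(c_1) = f(1.645000) = 1.863461
  f(a) × f(c) < 0, new interval: [0.150000, 1.645000]

After 1 iteration(s), the approximation is c_1 = 1.645000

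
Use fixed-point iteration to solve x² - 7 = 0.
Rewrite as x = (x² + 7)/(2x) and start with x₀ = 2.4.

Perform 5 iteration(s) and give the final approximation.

Equation: x² - 7 = 0
Fixed-point form: x = (x² + 7)/(2x)
x₀ = 2.4

x_1 = g(2.400000) = 2.658333
x_2 = g(2.658333) = 2.645781
x_3 = g(2.645781) = 2.645751
x_4 = g(2.645751) = 2.645751
x_5 = g(2.645751) = 2.645751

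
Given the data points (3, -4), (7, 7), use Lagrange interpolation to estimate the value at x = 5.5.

Lagrange interpolation formula:
P(x) = Σ yᵢ × Lᵢ(x)
where Lᵢ(x) = Π_{j≠i} (x - xⱼ)/(xᵢ - xⱼ)

L_0(5.5) = (5.5 - 7)/(3 - 7) = 0.375000
L_1(5.5) = (5.5 - 3)/(7 - 3) = 0.625000

P(5.5) = (-4)×L_0(5.5) + 7×L_1(5.5)
P(5.5) = 2.875000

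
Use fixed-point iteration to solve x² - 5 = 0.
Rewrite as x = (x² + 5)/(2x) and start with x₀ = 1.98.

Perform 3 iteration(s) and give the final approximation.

Equation: x² - 5 = 0
Fixed-point form: x = (x² + 5)/(2x)
x₀ = 1.98

x_1 = g(1.980000) = 2.252626
x_2 = g(2.252626) = 2.236129
x_3 = g(2.236129) = 2.236068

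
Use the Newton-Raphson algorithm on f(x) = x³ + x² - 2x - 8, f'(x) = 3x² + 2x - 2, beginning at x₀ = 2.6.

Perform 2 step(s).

f(x) = x³ + x² - 2x - 8
f'(x) = 3x² + 2x - 2
x₀ = 2.6

Newton-Raphson formula: x_{n+1} = x_n - f(x_n)/f'(x_n)

Iteration 1:
  f(2.600000) = 11.136000
  f'(2.600000) = 23.480000
  x_1 = 2.600000 - 11.136000/23.480000 = 2.125724
Iteration 2:
  f(2.125724) = 1.872769
  f'(2.125724) = 15.807556
  x_2 = 2.125724 - 1.872769/15.807556 = 2.007251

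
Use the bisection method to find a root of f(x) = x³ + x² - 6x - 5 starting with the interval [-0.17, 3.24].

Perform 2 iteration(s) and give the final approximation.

f(x) = x³ + x² - 6x - 5
Initial interval: [-0.17, 3.24]

Iteration 1:
  c_1 = (-0.170000 + 3.240000)/2 = 1.535000
  f(c_1) = f(1.535000) = -8.236970
  f(a) × f(c) ≥ 0, new interval: [1.535000, 3.240000]
Iteration 2:
  c_2 = (1.535000 + 3.240000)/2 = 2.387500
  f(c_2) = f(2.387500) = -0.015721
  f(a) × f(c) ≥ 0, new interval: [2.387500, 3.240000]

After 2 iteration(s), the approximation is c_2 = 2.387500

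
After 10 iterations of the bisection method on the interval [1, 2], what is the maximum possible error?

Bisection error bound: |error| ≤ (b-a)/2^n
|error| ≤ (2 - 1)/2^10 = 1/2^10
|error| ≤ 0.0009765625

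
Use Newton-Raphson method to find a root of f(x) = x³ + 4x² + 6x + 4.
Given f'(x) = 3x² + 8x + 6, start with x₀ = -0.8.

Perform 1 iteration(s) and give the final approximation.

f(x) = x³ + 4x² + 6x + 4
f'(x) = 3x² + 8x + 6
x₀ = -0.8

Newton-Raphson formula: x_{n+1} = x_n - f(x_n)/f'(x_n)

Iteration 1:
  f(-0.800000) = 1.248000
  f'(-0.800000) = 1.520000
  x_1 = -0.800000 - 1.248000/1.520000 = -1.621053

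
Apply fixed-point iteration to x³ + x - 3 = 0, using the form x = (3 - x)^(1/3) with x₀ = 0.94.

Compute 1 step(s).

Equation: x³ + x - 3 = 0
Fixed-point form: x = (3 - x)^(1/3)
x₀ = 0.94

x_1 = g(0.940000) = 1.272396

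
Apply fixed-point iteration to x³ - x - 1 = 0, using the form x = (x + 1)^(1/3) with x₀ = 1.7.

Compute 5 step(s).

Equation: x³ - x - 1 = 0
Fixed-point form: x = (x + 1)^(1/3)
x₀ = 1.7

x_1 = g(1.700000) = 1.392477
x_2 = g(1.392477) = 1.337465
x_3 = g(1.337465) = 1.327135
x_4 = g(1.327135) = 1.325177
x_5 = g(1.325177) = 1.324805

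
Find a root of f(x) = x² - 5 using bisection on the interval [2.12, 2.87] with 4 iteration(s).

f(x) = x² - 5
Initial interval: [2.12, 2.87]

Iteration 1:
  c_1 = (2.120000 + 2.870000)/2 = 2.495000
  f(c_1) = f(2.495000) = 1.225025
  f(a) × f(c) < 0, new interval: [2.120000, 2.495000]
Iteration 2:
  c_2 = (2.120000 + 2.495000)/2 = 2.307500
  f(c_2) = f(2.307500) = 0.324556
  f(a) × f(c) < 0, new interval: [2.120000, 2.307500]
Iteration 3:
  c_3 = (2.120000 + 2.307500)/2 = 2.213750
  f(c_3) = f(2.213750) = -0.099311
  f(a) × f(c) ≥ 0, new interval: [2.213750, 2.307500]
Iteration 4:
  c_4 = (2.213750 + 2.307500)/2 = 2.260625
  f(c_4) = f(2.260625) = 0.110425
  f(a) × f(c) < 0, new interval: [2.213750, 2.260625]

After 4 iteration(s), the approximation is c_4 = 2.260625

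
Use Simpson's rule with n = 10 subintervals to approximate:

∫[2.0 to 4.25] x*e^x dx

f(x) = x*e^x
a = 2.0, b = 4.25, n = 10
h = (b - a)/n = 0.225000

Simpson's rule: (h/3)[f(x₀) + 4f(x₁) + 2f(x₂) + ... + f(xₙ)]

x_0 = 2.0000, f(x_0) = 14.778112, coefficient = 1
x_1 = 2.2250, f(x_1) = 20.588999, coefficient = 4
x_2 = 2.4500, f(x_2) = 28.391449, coefficient = 2
x_3 = 2.6750, f(x_3) = 38.820536, coefficient = 4
x_4 = 2.9000, f(x_4) = 52.705022, coefficient = 2
x_5 = 3.1250, f(x_5) = 71.124672, coefficient = 4
x_6 = 3.3500, f(x_6) = 95.484158, coefficient = 2
x_7 = 3.5750, f(x_7) = 127.608269, coefficient = 4
x_8 = 3.8000, f(x_8) = 169.864501, coefficient = 2
x_9 = 4.0250, f(x_9) = 225.320743, coefficient = 4
x_10 = 4.2500, f(x_10) = 297.948002, coefficient = 1

I ≈ (0.225000/3) × 2939.469252 = 220.460194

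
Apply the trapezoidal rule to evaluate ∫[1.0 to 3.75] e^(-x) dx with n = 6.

f(x) = e^(-x)
a = 1.0, b = 3.75, n = 6
h = (b - a)/n = 0.458333

Trapezoidal rule: (h/2)[f(x₀) + 2f(x₁) + 2f(x₂) + ... + f(xₙ)]

x_0 = 1.0000, f(x_0) = 0.367879, coefficient = 1
x_1 = 1.4583, f(x_1) = 0.232624, coefficient = 2
x_2 = 1.9167, f(x_2) = 0.147096, coefficient = 2
x_3 = 2.3750, f(x_3) = 0.093014, coefficient = 2
x_4 = 2.8333, f(x_4) = 0.058816, coefficient = 2
x_5 = 3.2917, f(x_5) = 0.037192, coefficient = 2
x_6 = 3.7500, f(x_6) = 0.023518, coefficient = 1

I ≈ (0.458333/2) × 1.528883 = 0.350369
Exact value: 0.344362
Error: 0.006007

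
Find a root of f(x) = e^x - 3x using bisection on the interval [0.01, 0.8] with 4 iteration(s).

f(x) = e^x - 3x
Initial interval: [0.01, 0.8]

Iteration 1:
  c_1 = (0.010000 + 0.800000)/2 = 0.405000
  f(c_1) = f(0.405000) = 0.284303
  f(a) × f(c) ≥ 0, new interval: [0.405000, 0.800000]
Iteration 2:
  c_2 = (0.405000 + 0.800000)/2 = 0.602500
  f(c_2) = f(0.602500) = 0.019180
  f(a) × f(c) ≥ 0, new interval: [0.602500, 0.800000]
Iteration 3:
  c_3 = (0.602500 + 0.800000)/2 = 0.701250
  f(c_3) = f(0.701250) = -0.087479
  f(a) × f(c) < 0, new interval: [0.602500, 0.701250]
Iteration 4:
  c_4 = (0.602500 + 0.701250)/2 = 0.651875
  f(c_4) = f(0.651875) = -0.036489
  f(a) × f(c) < 0, new interval: [0.602500, 0.651875]

After 4 iteration(s), the approximation is c_4 = 0.651875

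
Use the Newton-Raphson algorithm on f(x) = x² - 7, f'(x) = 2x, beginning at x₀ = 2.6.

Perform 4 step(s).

f(x) = x² - 7
f'(x) = 2x
x₀ = 2.6

Newton-Raphson formula: x_{n+1} = x_n - f(x_n)/f'(x_n)

Iteration 1:
  f(2.600000) = -0.240000
  f'(2.600000) = 5.200000
  x_1 = 2.600000 - (-0.240000)/5.200000 = 2.646154
Iteration 2:
  f(2.646154) = 0.002130
  f'(2.646154) = 5.292308
  x_2 = 2.646154 - 0.002130/5.292308 = 2.645751
Iteration 3:
  f(2.645751) = 0.000000
  f'(2.645751) = 5.291503
  x_3 = 2.645751 - 0.000000/5.291503 = 2.645751
Iteration 4:
  f(2.645751) = 0.000000
  f'(2.645751) = 5.291503
  x_4 = 2.645751 - 0.000000/5.291503 = 2.645751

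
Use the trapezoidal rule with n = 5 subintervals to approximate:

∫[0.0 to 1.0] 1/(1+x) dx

f(x) = 1/(1+x)
a = 0.0, b = 1.0, n = 5
h = (b - a)/n = 0.200000

Trapezoidal rule: (h/2)[f(x₀) + 2f(x₁) + 2f(x₂) + ... + f(xₙ)]

x_0 = 0.0000, f(x_0) = 1.000000, coefficient = 1
x_1 = 0.2000, f(x_1) = 0.833333, coefficient = 2
x_2 = 0.4000, f(x_2) = 0.714286, coefficient = 2
x_3 = 0.6000, f(x_3) = 0.625000, coefficient = 2
x_4 = 0.8000, f(x_4) = 0.555556, coefficient = 2
x_5 = 1.0000, f(x_5) = 0.500000, coefficient = 1

I ≈ (0.200000/2) × 6.956349 = 0.695635
Exact value: 0.693147
Error: 0.002488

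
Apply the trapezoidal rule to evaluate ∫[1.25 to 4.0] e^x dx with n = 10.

f(x) = e^x
a = 1.25, b = 4.0, n = 10
h = (b - a)/n = 0.275000

Trapezoidal rule: (h/2)[f(x₀) + 2f(x₁) + 2f(x₂) + ... + f(xₙ)]

x_0 = 1.2500, f(x_0) = 3.490343, coefficient = 1
x_1 = 1.5250, f(x_1) = 4.595144, coefficient = 2
x_2 = 1.8000, f(x_2) = 6.049647, coefficient = 2
x_3 = 2.0750, f(x_3) = 7.964546, coefficient = 2
x_4 = 2.3500, f(x_4) = 10.485570, coefficient = 2
x_5 = 2.6250, f(x_5) = 13.804574, coefficient = 2
x_6 = 2.9000, f(x_6) = 18.174145, coefficient = 2
x_7 = 3.1750, f(x_7) = 23.926820, coefficient = 2
x_8 = 3.4500, f(x_8) = 31.500392, coefficient = 2
x_9 = 3.7250, f(x_9) = 41.471233, coefficient = 2
x_10 = 4.0000, f(x_10) = 54.598150, coefficient = 1

I ≈ (0.275000/2) × 374.032636 = 51.429488
Exact value: 51.107807
Error: 0.321680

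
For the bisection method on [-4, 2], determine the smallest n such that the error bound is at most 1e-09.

We need (b-a)/2^n ≤ 1e-09
(2 - (-4))/2^n ≤ 1e-09
6/2^n ≤ 1e-09
2^n ≥ 6000000000
n ≥ log₂(6000000000) = 32.48
n ≥ 33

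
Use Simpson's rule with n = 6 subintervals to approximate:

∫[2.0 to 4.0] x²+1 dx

f(x) = x²+1
a = 2.0, b = 4.0, n = 6
h = (b - a)/n = 0.333333

Simpson's rule: (h/3)[f(x₀) + 4f(x₁) + 2f(x₂) + ... + f(xₙ)]

x_0 = 2.0000, f(x_0) = 5.000000, coefficient = 1
x_1 = 2.3333, f(x_1) = 6.444444, coefficient = 4
x_2 = 2.6667, f(x_2) = 8.111111, coefficient = 2
x_3 = 3.0000, f(x_3) = 10.000000, coefficient = 4
x_4 = 3.3333, f(x_4) = 12.111111, coefficient = 2
x_5 = 3.6667, f(x_5) = 14.444444, coefficient = 4
x_6 = 4.0000, f(x_6) = 17.000000, coefficient = 1

I ≈ (0.333333/3) × 186.000000 = 20.666667
Exact value: 20.666667
Error: 0.000000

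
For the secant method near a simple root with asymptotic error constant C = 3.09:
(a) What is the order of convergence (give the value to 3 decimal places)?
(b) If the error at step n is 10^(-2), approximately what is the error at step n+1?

(a) Secant method has superlinear convergence with order φ = (1+√5)/2 ≈ 1.618.
    This means |e_{n+1}| ≈ C|e_n|^1.618.

(b) With |e_n| = 10^(-2) and C = 3.09:
    |e_{n+1}| ≈ 3.09 × (10^(-2))^1.618 = 3.09 × 10^(-3.24)

(a) ≈ 1.618 (golden ratio); (b) |e_{n+1}| ≈ 1.794e-03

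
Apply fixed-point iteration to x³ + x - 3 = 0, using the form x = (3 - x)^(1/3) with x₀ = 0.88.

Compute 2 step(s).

Equation: x³ + x - 3 = 0
Fixed-point form: x = (3 - x)^(1/3)
x₀ = 0.88

x_1 = g(0.880000) = 1.284632
x_2 = g(1.284632) = 1.197069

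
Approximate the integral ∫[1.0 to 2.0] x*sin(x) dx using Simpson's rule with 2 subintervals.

f(x) = x*sin(x)
a = 1.0, b = 2.0, n = 2
h = (b - a)/n = 0.500000

Simpson's rule: (h/3)[f(x₀) + 4f(x₁) + 2f(x₂) + ... + f(xₙ)]

x_0 = 1.0000, f(x_0) = 0.841471, coefficient = 1
x_1 = 1.5000, f(x_1) = 1.496242, coefficient = 4
x_2 = 2.0000, f(x_2) = 1.818595, coefficient = 1

I ≈ (0.500000/3) × 8.645036 = 1.440839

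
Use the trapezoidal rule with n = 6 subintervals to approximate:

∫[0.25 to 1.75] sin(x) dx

f(x) = sin(x)
a = 0.25, b = 1.75, n = 6
h = (b - a)/n = 0.250000

Trapezoidal rule: (h/2)[f(x₀) + 2f(x₁) + 2f(x₂) + ... + f(xₙ)]

x_0 = 0.2500, f(x_0) = 0.247404, coefficient = 1
x_1 = 0.5000, f(x_1) = 0.479426, coefficient = 2
x_2 = 0.7500, f(x_2) = 0.681639, coefficient = 2
x_3 = 1.0000, f(x_3) = 0.841471, coefficient = 2
x_4 = 1.2500, f(x_4) = 0.948985, coefficient = 2
x_5 = 1.5000, f(x_5) = 0.997495, coefficient = 2
x_6 = 1.7500, f(x_6) = 0.983986, coefficient = 1

I ≈ (0.250000/2) × 9.129420 = 1.141177
Exact value: 1.147158
Error: 0.005981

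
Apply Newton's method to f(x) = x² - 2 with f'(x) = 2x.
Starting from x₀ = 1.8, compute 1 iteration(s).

f(x) = x² - 2
f'(x) = 2x
x₀ = 1.8

Newton-Raphson formula: x_{n+1} = x_n - f(x_n)/f'(x_n)

Iteration 1:
  f(1.800000) = 1.240000
  f'(1.800000) = 3.600000
  x_1 = 1.800000 - 1.240000/3.600000 = 1.455556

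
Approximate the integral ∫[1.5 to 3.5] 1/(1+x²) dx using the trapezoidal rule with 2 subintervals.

f(x) = 1/(1+x²)
a = 1.5, b = 3.5, n = 2
h = (b - a)/n = 1.000000

Trapezoidal rule: (h/2)[f(x₀) + 2f(x₁) + 2f(x₂) + ... + f(xₙ)]

x_0 = 1.5000, f(x_0) = 0.307692, coefficient = 1
x_1 = 2.5000, f(x_1) = 0.137931, coefficient = 2
x_2 = 3.5000, f(x_2) = 0.075472, coefficient = 1

I ≈ (1.000000/2) × 0.659026 = 0.329513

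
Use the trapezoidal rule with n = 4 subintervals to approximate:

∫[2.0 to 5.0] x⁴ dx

f(x) = x⁴
a = 2.0, b = 5.0, n = 4
h = (b - a)/n = 0.750000

Trapezoidal rule: (h/2)[f(x₀) + 2f(x₁) + 2f(x₂) + ... + f(xₙ)]

x_0 = 2.0000, f(x_0) = 16.000000, coefficient = 1
x_1 = 2.7500, f(x_1) = 57.191406, coefficient = 2
x_2 = 3.5000, f(x_2) = 150.062500, coefficient = 2
x_3 = 4.2500, f(x_3) = 326.253906, coefficient = 2
x_4 = 5.0000, f(x_4) = 625.000000, coefficient = 1

I ≈ (0.750000/2) × 1708.015625 = 640.505859
Exact value: 618.600000
Error: 21.905859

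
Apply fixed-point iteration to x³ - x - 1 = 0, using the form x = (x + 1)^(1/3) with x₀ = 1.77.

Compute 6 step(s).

Equation: x³ - x - 1 = 0
Fixed-point form: x = (x + 1)^(1/3)
x₀ = 1.77

x_1 = g(1.770000) = 1.404408
x_2 = g(1.404408) = 1.339685
x_3 = g(1.339685) = 1.327555
x_4 = g(1.327555) = 1.325257
x_5 = g(1.325257) = 1.324820
x_6 = g(1.324820) = 1.324737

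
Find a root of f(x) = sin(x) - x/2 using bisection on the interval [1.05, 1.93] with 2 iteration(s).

f(x) = sin(x) - x/2
Initial interval: [1.05, 1.93]

Iteration 1:
  c_1 = (1.050000 + 1.930000)/2 = 1.490000
  f(c_1) = f(1.490000) = 0.251738
  f(a) × f(c) ≥ 0, new interval: [1.490000, 1.930000]
Iteration 2:
  c_2 = (1.490000 + 1.930000)/2 = 1.710000
  f(c_2) = f(1.710000) = 0.135327
  f(a) × f(c) ≥ 0, new interval: [1.710000, 1.930000]

After 2 iteration(s), the approximation is c_2 = 1.710000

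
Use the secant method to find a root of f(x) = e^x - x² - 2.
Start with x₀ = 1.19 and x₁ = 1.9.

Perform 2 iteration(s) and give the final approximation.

f(x) = e^x - x² - 2
x₀ = 1.19, x₁ = 1.9

Secant formula: x_{n+1} = x_n - f(x_n)(x_n - x_{n-1})/(f(x_n) - f(x_{n-1}))

Iteration 1:
  f(1.190000) = -0.129019
  f(1.900000) = 1.075894
  x_2 = 1.900000 - 1.075894×(1.900000 - 1.190000)/(1.075894 - (-0.129019))
       = 1.266025
Iteration 2:
  f(1.900000) = 1.075894
  f(1.266025) = -0.056093
  x_3 = 1.266025 - (-0.056093)×(1.266025 - 1.900000)/(-0.056093 - 1.075894)
       = 1.297440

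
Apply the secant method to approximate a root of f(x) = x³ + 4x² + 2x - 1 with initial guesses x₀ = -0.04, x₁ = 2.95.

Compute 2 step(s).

f(x) = x³ + 4x² + 2x - 1
x₀ = -0.04, x₁ = 2.95

Secant formula: x_{n+1} = x_n - f(x_n)(x_n - x_{n-1})/(f(x_n) - f(x_{n-1}))

Iteration 1:
  f(-0.040000) = -1.073664
  f(2.950000) = 65.382375
  x_2 = 2.950000 - 65.382375×(2.950000 - (-0.040000))/(65.382375 - (-1.073664))
       = 0.008306
Iteration 2:
  f(2.950000) = 65.382375
  f(0.008306) = -0.983111
  x_3 = 0.008306 - (-0.983111)×(0.008306 - 2.950000)/(-0.983111 - 65.382375)
       = 0.051883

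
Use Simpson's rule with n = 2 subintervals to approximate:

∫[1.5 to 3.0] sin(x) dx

f(x) = sin(x)
a = 1.5, b = 3.0, n = 2
h = (b - a)/n = 0.750000

Simpson's rule: (h/3)[f(x₀) + 4f(x₁) + 2f(x₂) + ... + f(xₙ)]

x_0 = 1.5000, f(x_0) = 0.997495, coefficient = 1
x_1 = 2.2500, f(x_1) = 0.778073, coefficient = 4
x_2 = 3.0000, f(x_2) = 0.141120, coefficient = 1

I ≈ (0.750000/3) × 4.250908 = 1.062727
Exact value: 1.060730
Error: 0.001997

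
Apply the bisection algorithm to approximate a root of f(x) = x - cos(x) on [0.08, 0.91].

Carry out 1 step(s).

f(x) = x - cos(x)
Initial interval: [0.08, 0.91]

Iteration 1:
  c_1 = (0.080000 + 0.910000)/2 = 0.495000
  f(c_1) = f(0.495000) = -0.384969
  f(a) × f(c) ≥ 0, new interval: [0.495000, 0.910000]

After 1 iteration(s), the approximation is c_1 = 0.495000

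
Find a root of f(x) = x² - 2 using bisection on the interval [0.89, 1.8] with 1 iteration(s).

f(x) = x² - 2
Initial interval: [0.89, 1.8]

Iteration 1:
  c_1 = (0.890000 + 1.800000)/2 = 1.345000
  f(c_1) = f(1.345000) = -0.190975
  f(a) × f(c) ≥ 0, new interval: [1.345000, 1.800000]

After 1 iteration(s), the approximation is c_1 = 1.345000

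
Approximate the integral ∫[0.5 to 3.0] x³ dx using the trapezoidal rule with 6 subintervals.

f(x) = x³
a = 0.5, b = 3.0, n = 6
h = (b - a)/n = 0.416667

Trapezoidal rule: (h/2)[f(x₀) + 2f(x₁) + 2f(x₂) + ... + f(xₙ)]

x_0 = 0.5000, f(x_0) = 0.125000, coefficient = 1
x_1 = 0.9167, f(x_1) = 0.770255, coefficient = 2
x_2 = 1.3333, f(x_2) = 2.370370, coefficient = 2
x_3 = 1.7500, f(x_3) = 5.359375, coefficient = 2
x_4 = 2.1667, f(x_4) = 10.171296, coefficient = 2
x_5 = 2.5833, f(x_5) = 17.240162, coefficient = 2
x_6 = 3.0000, f(x_6) = 27.000000, coefficient = 1

I ≈ (0.416667/2) × 98.947917 = 20.614149
Exact value: 20.234375
Error: 0.379774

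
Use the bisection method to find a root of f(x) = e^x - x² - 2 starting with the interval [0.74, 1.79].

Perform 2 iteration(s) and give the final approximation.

f(x) = e^x - x² - 2
Initial interval: [0.74, 1.79]

Iteration 1:
  c_1 = (0.740000 + 1.790000)/2 = 1.265000
  f(c_1) = f(1.265000) = -0.057132
  f(a) × f(c) ≥ 0, new interval: [1.265000, 1.790000]
Iteration 2:
  c_2 = (1.265000 + 1.790000)/2 = 1.527500
  f(c_2) = f(1.527500) = 0.273390
  f(a) × f(c) < 0, new interval: [1.265000, 1.527500]

After 2 iteration(s), the approximation is c_2 = 1.527500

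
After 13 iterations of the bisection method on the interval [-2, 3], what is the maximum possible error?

Bisection error bound: |error| ≤ (b-a)/2^n
|error| ≤ (3 - (-2))/2^13 = 5/2^13
|error| ≤ 0.0006103516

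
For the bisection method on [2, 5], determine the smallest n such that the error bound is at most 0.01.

We need (b-a)/2^n ≤ 0.01
(5 - 2)/2^n ≤ 0.01
3/2^n ≤ 0.01
2^n ≥ 300
n ≥ log₂(300) = 8.23
n ≥ 9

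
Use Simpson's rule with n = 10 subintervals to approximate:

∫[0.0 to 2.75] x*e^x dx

f(x) = x*e^x
a = 0.0, b = 2.75, n = 10
h = (b - a)/n = 0.275000

Simpson's rule: (h/3)[f(x₀) + 4f(x₁) + 2f(x₂) + ... + f(xₙ)]

x_0 = 0.0000, f(x_0) = 0.000000, coefficient = 1
x_1 = 0.2750, f(x_1) = 0.362046, coefficient = 4
x_2 = 0.5500, f(x_2) = 0.953289, coefficient = 2
x_3 = 0.8250, f(x_3) = 1.882552, coefficient = 4
x_4 = 1.1000, f(x_4) = 3.304583, coefficient = 2
x_5 = 1.3750, f(x_5) = 5.438230, coefficient = 4
x_6 = 1.6500, f(x_6) = 8.591517, coefficient = 2
x_7 = 1.9250, f(x_7) = 13.196161, coefficient = 4
x_8 = 2.2000, f(x_8) = 19.855030, coefficient = 2
x_9 = 2.4750, f(x_9) = 29.407225, coefficient = 4
x_10 = 2.7500, f(x_10) = 43.017238, coefficient = 1

I ≈ (0.275000/3) × 309.570931 = 28.377335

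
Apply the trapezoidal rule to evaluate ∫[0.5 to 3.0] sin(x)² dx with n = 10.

f(x) = sin(x)²
a = 0.5, b = 3.0, n = 10
h = (b - a)/n = 0.250000

Trapezoidal rule: (h/2)[f(x₀) + 2f(x₁) + 2f(x₂) + ... + f(xₙ)]

x_0 = 0.5000, f(x_0) = 0.229849, coefficient = 1
x_1 = 0.7500, f(x_1) = 0.464631, coefficient = 2
x_2 = 1.0000, f(x_2) = 0.708073, coefficient = 2
x_3 = 1.2500, f(x_3) = 0.900572, coefficient = 2
x_4 = 1.5000, f(x_4) = 0.994996, coefficient = 2
x_5 = 1.7500, f(x_5) = 0.968228, coefficient = 2
x_6 = 2.0000, f(x_6) = 0.826822, coefficient = 2
x_7 = 2.2500, f(x_7) = 0.605398, coefficient = 2
x_8 = 2.5000, f(x_8) = 0.358169, coefficient = 2
x_9 = 2.7500, f(x_9) = 0.145665, coefficient = 2
x_10 = 3.0000, f(x_10) = 0.019915, coefficient = 1

I ≈ (0.250000/2) × 12.194874 = 1.524359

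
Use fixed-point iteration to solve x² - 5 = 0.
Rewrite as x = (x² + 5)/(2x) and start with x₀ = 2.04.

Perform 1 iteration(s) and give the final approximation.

Equation: x² - 5 = 0
Fixed-point form: x = (x² + 5)/(2x)
x₀ = 2.04

x_1 = g(2.040000) = 2.245490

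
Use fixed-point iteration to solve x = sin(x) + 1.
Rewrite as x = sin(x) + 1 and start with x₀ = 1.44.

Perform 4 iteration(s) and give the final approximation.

Equation: x = sin(x) + 1
Fixed-point form: x = sin(x) + 1
x₀ = 1.44

x_1 = g(1.440000) = 1.991458
x_2 = g(1.991458) = 1.912819
x_3 = g(1.912819) = 1.942078
x_4 = g(1.942078) = 1.931863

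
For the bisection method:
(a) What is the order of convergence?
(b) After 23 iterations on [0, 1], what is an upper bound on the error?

(a) Bisection has linear (order 1) convergence; the error is halved each step.

(b) Error bound = (b-a)/2^n = (1 - 0)/2^{23}
    = 1/2^{23}

(a) 1 (linear); (b) error ≤ 1.19e-07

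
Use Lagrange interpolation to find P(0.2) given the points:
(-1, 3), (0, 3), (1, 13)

Lagrange interpolation formula:
P(x) = Σ yᵢ × Lᵢ(x)
where Lᵢ(x) = Π_{j≠i} (x - xⱼ)/(xᵢ - xⱼ)

L_0(0.2) = (0.2 - 0)/(-1 - 0) × (0.2 - 1)/(-1 - 1) = -0.080000
L_1(0.2) = (0.2 - (-1))/(0 - (-1)) × (0.2 - 1)/(0 - 1) = 0.960000
L_2(0.2) = (0.2 - (-1))/(1 - (-1)) × (0.2 - 0)/(1 - 0) = 0.120000

P(0.2) = 3×L_0(0.2) + 3×L_1(0.2) + 13×L_2(0.2)
P(0.2) = 4.200000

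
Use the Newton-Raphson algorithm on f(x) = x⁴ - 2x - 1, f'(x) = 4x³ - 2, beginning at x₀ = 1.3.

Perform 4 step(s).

f(x) = x⁴ - 2x - 1
f'(x) = 4x³ - 2
x₀ = 1.3

Newton-Raphson formula: x_{n+1} = x_n - f(x_n)/f'(x_n)

Iteration 1:
  f(1.300000) = -0.743900
  f'(1.300000) = 6.788000
  x_1 = 1.300000 - (-0.743900)/6.788000 = 1.409590
Iteration 2:
  f(1.409590) = 0.128771
  f'(1.409590) = 9.203116
  x_2 = 1.409590 - 0.128771/9.203116 = 1.395598
Iteration 3:
  f(1.395598) = 0.002319
  f'(1.395598) = 8.872799
  x_3 = 1.395598 - 0.002319/8.872799 = 1.395337
Iteration 4:
  f(1.395337) = 0.000001
  f'(1.395337) = 8.866693
  x_4 = 1.395337 - 0.000001/8.866693 = 1.395337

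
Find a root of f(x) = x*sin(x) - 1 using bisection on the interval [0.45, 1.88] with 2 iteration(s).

f(x) = x*sin(x) - 1
Initial interval: [0.45, 1.88]

Iteration 1:
  c_1 = (0.450000 + 1.880000)/2 = 1.165000
  f(c_1) = f(1.165000) = 0.070388
  f(a) × f(c) < 0, new interval: [0.450000, 1.165000]
Iteration 2:
  c_2 = (0.450000 + 1.165000)/2 = 0.807500
  f(c_2) = f(0.807500) = -0.416532
  f(a) × f(c) ≥ 0, new interval: [0.807500, 1.165000]

After 2 iteration(s), the approximation is c_2 = 0.807500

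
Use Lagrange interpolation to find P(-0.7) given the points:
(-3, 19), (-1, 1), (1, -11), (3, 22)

Lagrange interpolation formula:
P(x) = Σ yᵢ × Lᵢ(x)
where Lᵢ(x) = Π_{j≠i} (x - xⱼ)/(xᵢ - xⱼ)

L_0(-0.7) = (-0.7 - (-1))/(-3 - (-1)) × (-0.7 - 1)/(-3 - 1) × (-0.7 - 3)/(-3 - 3) = -0.039313
L_1(-0.7) = (-0.7 - (-3))/(-1 - (-3)) × (-0.7 - 1)/(-1 - 1) × (-0.7 - 3)/(-1 - 3) = 0.904187
L_2(-0.7) = (-0.7 - (-3))/(1 - (-3)) × (-0.7 - (-1))/(1 - (-1)) × (-0.7 - 3)/(1 - 3) = 0.159563
L_3(-0.7) = (-0.7 - (-3))/(3 - (-3)) × (-0.7 - (-1))/(3 - (-1)) × (-0.7 - 1)/(3 - 1) = -0.024438

P(-0.7) = 19×L_0(-0.7) + 1×L_1(-0.7) + (-11)×L_2(-0.7) + 22×L_3(-0.7)
P(-0.7) = -2.135563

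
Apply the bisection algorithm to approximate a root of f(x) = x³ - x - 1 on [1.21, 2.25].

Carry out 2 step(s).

f(x) = x³ - x - 1
Initial interval: [1.21, 2.25]

Iteration 1:
  c_1 = (1.210000 + 2.250000)/2 = 1.730000
  f(c_1) = f(1.730000) = 2.447717
  f(a) × f(c) < 0, new interval: [1.210000, 1.730000]
Iteration 2:
  c_2 = (1.210000 + 1.730000)/2 = 1.470000
  f(c_2) = f(1.470000) = 0.706523
  f(a) × f(c) < 0, new interval: [1.210000, 1.470000]

After 2 iteration(s), the approximation is c_2 = 1.470000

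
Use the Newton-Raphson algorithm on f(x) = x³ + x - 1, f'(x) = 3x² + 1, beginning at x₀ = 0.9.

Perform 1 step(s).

f(x) = x³ + x - 1
f'(x) = 3x² + 1
x₀ = 0.9

Newton-Raphson formula: x_{n+1} = x_n - f(x_n)/f'(x_n)

Iteration 1:
  f(0.900000) = 0.629000
  f'(0.900000) = 3.430000
  x_1 = 0.900000 - 0.629000/3.430000 = 0.716618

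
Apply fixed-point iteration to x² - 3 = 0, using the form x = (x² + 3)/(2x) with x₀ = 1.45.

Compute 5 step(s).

Equation: x² - 3 = 0
Fixed-point form: x = (x² + 3)/(2x)
x₀ = 1.45

x_1 = g(1.450000) = 1.759483
x_2 = g(1.759483) = 1.732265
x_3 = g(1.732265) = 1.732051
x_4 = g(1.732051) = 1.732051
x_5 = g(1.732051) = 1.732051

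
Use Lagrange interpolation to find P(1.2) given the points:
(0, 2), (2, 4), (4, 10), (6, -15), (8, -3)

Lagrange interpolation formula:
P(x) = Σ yᵢ × Lᵢ(x)
where Lᵢ(x) = Π_{j≠i} (x - xⱼ)/(xᵢ - xⱼ)

L_0(1.2) = (1.2 - 2)/(0 - 2) × (1.2 - 4)/(0 - 4) × (1.2 - 6)/(0 - 6) × (1.2 - 8)/(0 - 8) = 0.190400
L_1(1.2) = (1.2 - 0)/(2 - 0) × (1.2 - 4)/(2 - 4) × (1.2 - 6)/(2 - 6) × (1.2 - 8)/(2 - 8) = 1.142400
L_2(1.2) = (1.2 - 0)/(4 - 0) × (1.2 - 2)/(4 - 2) × (1.2 - 6)/(4 - 6) × (1.2 - 8)/(4 - 8) = -0.489600
L_3(1.2) = (1.2 - 0)/(6 - 0) × (1.2 - 2)/(6 - 2) × (1.2 - 4)/(6 - 4) × (1.2 - 8)/(6 - 8) = 0.190400
L_4(1.2) = (1.2 - 0)/(8 - 0) × (1.2 - 2)/(8 - 2) × (1.2 - 4)/(8 - 4) × (1.2 - 6)/(8 - 6) = -0.033600

P(1.2) = 2×L_0(1.2) + 4×L_1(1.2) + 10×L_2(1.2) + (-15)×L_3(1.2) + (-3)×L_4(1.2)
P(1.2) = -2.700800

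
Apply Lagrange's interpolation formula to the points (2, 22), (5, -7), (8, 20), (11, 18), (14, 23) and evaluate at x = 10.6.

Lagrange interpolation formula:
P(x) = Σ yᵢ × Lᵢ(x)
where Lᵢ(x) = Π_{j≠i} (x - xⱼ)/(xᵢ - xⱼ)

L_0(10.6) = (10.6 - 5)/(2 - 5) × (10.6 - 8)/(2 - 8) × (10.6 - 11)/(2 - 11) × (10.6 - 14)/(2 - 14) = 0.010186
L_1(10.6) = (10.6 - 2)/(5 - 2) × (10.6 - 8)/(5 - 8) × (10.6 - 11)/(5 - 11) × (10.6 - 14)/(5 - 14) = -0.062571
L_2(10.6) = (10.6 - 2)/(8 - 2) × (10.6 - 5)/(8 - 5) × (10.6 - 11)/(8 - 11) × (10.6 - 14)/(8 - 14) = 0.202153
L_3(10.6) = (10.6 - 2)/(11 - 2) × (10.6 - 5)/(11 - 5) × (10.6 - 8)/(11 - 8) × (10.6 - 14)/(11 - 14) = 0.875997
L_4(10.6) = (10.6 - 2)/(14 - 2) × (10.6 - 5)/(14 - 5) × (10.6 - 8)/(14 - 8) × (10.6 - 11)/(14 - 11) = -0.025765

P(10.6) = 22×L_0(10.6) + (-7)×L_1(10.6) + 20×L_2(10.6) + 18×L_3(10.6) + 23×L_4(10.6)
P(10.6) = 19.880507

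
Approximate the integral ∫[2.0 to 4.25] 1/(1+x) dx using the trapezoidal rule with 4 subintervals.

f(x) = 1/(1+x)
a = 2.0, b = 4.25, n = 4
h = (b - a)/n = 0.562500

Trapezoidal rule: (h/2)[f(x₀) + 2f(x₁) + 2f(x₂) + ... + f(xₙ)]

x_0 = 2.0000, f(x_0) = 0.333333, coefficient = 1
x_1 = 2.5625, f(x_1) = 0.280702, coefficient = 2
x_2 = 3.1250, f(x_2) = 0.242424, coefficient = 2
x_3 = 3.6875, f(x_3) = 0.213333, coefficient = 2
x_4 = 4.2500, f(x_4) = 0.190476, coefficient = 1

I ≈ (0.562500/2) × 1.996728 = 0.561580
Exact value: 0.559616
Error: 0.001964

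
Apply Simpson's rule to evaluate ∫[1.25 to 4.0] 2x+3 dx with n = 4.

f(x) = 2x+3
a = 1.25, b = 4.0, n = 4
h = (b - a)/n = 0.687500

Simpson's rule: (h/3)[f(x₀) + 4f(x₁) + 2f(x₂) + ... + f(xₙ)]

x_0 = 1.2500, f(x_0) = 5.500000, coefficient = 1
x_1 = 1.9375, f(x_1) = 6.875000, coefficient = 4
x_2 = 2.6250, f(x_2) = 8.250000, coefficient = 2
x_3 = 3.3125, f(x_3) = 9.625000, coefficient = 4
x_4 = 4.0000, f(x_4) = 11.000000, coefficient = 1

I ≈ (0.687500/3) × 99.000000 = 22.687500
Exact value: 22.687500
Error: 0.000000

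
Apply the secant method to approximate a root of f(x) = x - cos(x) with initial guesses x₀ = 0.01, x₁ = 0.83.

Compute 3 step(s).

f(x) = x - cos(x)
x₀ = 0.01, x₁ = 0.83

Secant formula: x_{n+1} = x_n - f(x_n)(x_n - x_{n-1})/(f(x_n) - f(x_{n-1}))

Iteration 1:
  f(0.010000) = -0.989950
  f(0.830000) = 0.155124
  x_2 = 0.830000 - 0.155124×(0.830000 - 0.010000)/(0.155124 - (-0.989950))
       = 0.718914
Iteration 2:
  f(0.830000) = 0.155124
  f(0.718914) = -0.033608
  x_3 = 0.718914 - (-0.033608)×(0.718914 - 0.830000)/(-0.033608 - 0.155124)
       = 0.738695
Iteration 3:
  f(0.718914) = -0.033608
  f(0.738695) = -0.000653
  x_4 = 0.738695 - (-0.000653)×(0.738695 - 0.718914)/(-0.000653 - (-0.033608))
       = 0.739087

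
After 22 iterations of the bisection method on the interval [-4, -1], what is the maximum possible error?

Bisection error bound: |error| ≤ (b-a)/2^n
|error| ≤ (-1 - (-4))/2^22 = 3/2^22
|error| ≤ 0.0000007153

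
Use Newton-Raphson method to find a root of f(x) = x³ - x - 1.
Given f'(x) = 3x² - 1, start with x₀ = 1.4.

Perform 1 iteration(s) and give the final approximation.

f(x) = x³ - x - 1
f'(x) = 3x² - 1
x₀ = 1.4

Newton-Raphson formula: x_{n+1} = x_n - f(x_n)/f'(x_n)

Iteration 1:
  f(1.400000) = 0.344000
  f'(1.400000) = 4.880000
  x_1 = 1.400000 - 0.344000/4.880000 = 1.329508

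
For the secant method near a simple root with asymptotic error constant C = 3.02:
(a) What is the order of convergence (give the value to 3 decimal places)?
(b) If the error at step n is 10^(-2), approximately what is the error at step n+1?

(a) Secant method has superlinear convergence with order φ = (1+√5)/2 ≈ 1.618.
    This means |e_{n+1}| ≈ C|e_n|^1.618.

(b) With |e_n| = 10^(-2) and C = 3.02:
    |e_{n+1}| ≈ 3.02 × (10^(-2))^1.618 = 3.02 × 10^(-3.24)

(a) ≈ 1.618 (golden ratio); (b) |e_{n+1}| ≈ 1.754e-03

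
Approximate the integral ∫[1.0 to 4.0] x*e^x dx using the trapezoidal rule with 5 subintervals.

f(x) = x*e^x
a = 1.0, b = 4.0, n = 5
h = (b - a)/n = 0.600000

Trapezoidal rule: (h/2)[f(x₀) + 2f(x₁) + 2f(x₂) + ... + f(xₙ)]

x_0 = 1.0000, f(x_0) = 2.718282, coefficient = 1
x_1 = 1.6000, f(x_1) = 7.924852, coefficient = 2
x_2 = 2.2000, f(x_2) = 19.855030, coefficient = 2
x_3 = 2.8000, f(x_3) = 46.045011, coefficient = 2
x_4 = 3.4000, f(x_4) = 101.877940, coefficient = 2
x_5 = 4.0000, f(x_5) = 218.392600, coefficient = 1

I ≈ (0.600000/2) × 572.516547 = 171.754964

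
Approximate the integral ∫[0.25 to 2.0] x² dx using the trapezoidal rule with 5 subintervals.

f(x) = x²
a = 0.25, b = 2.0, n = 5
h = (b - a)/n = 0.350000

Trapezoidal rule: (h/2)[f(x₀) + 2f(x₁) + 2f(x₂) + ... + f(xₙ)]

x_0 = 0.2500, f(x_0) = 0.062500, coefficient = 1
x_1 = 0.6000, f(x_1) = 0.360000, coefficient = 2
x_2 = 0.9500, f(x_2) = 0.902500, coefficient = 2
x_3 = 1.3000, f(x_3) = 1.690000, coefficient = 2
x_4 = 1.6500, f(x_4) = 2.722500, coefficient = 2
x_5 = 2.0000, f(x_5) = 4.000000, coefficient = 1

I ≈ (0.350000/2) × 15.412500 = 2.697187
Exact value: 2.661458
Error: 0.035729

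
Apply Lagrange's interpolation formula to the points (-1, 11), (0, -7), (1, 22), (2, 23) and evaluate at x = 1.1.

Lagrange interpolation formula:
P(x) = Σ yᵢ × Lᵢ(x)
where Lᵢ(x) = Π_{j≠i} (x - xⱼ)/(xᵢ - xⱼ)

L_0(1.1) = (1.1 - 0)/(-1 - 0) × (1.1 - 1)/(-1 - 1) × (1.1 - 2)/(-1 - 2) = 0.016500
L_1(1.1) = (1.1 - (-1))/(0 - (-1)) × (1.1 - 1)/(0 - 1) × (1.1 - 2)/(0 - 2) = -0.094500
L_2(1.1) = (1.1 - (-1))/(1 - (-1)) × (1.1 - 0)/(1 - 0) × (1.1 - 2)/(1 - 2) = 1.039500
L_3(1.1) = (1.1 - (-1))/(2 - (-1)) × (1.1 - 0)/(2 - 0) × (1.1 - 1)/(2 - 1) = 0.038500

P(1.1) = 11×L_0(1.1) + (-7)×L_1(1.1) + 22×L_2(1.1) + 23×L_3(1.1)
P(1.1) = 24.597500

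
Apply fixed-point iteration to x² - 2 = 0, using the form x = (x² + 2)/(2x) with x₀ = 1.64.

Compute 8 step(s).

Equation: x² - 2 = 0
Fixed-point form: x = (x² + 2)/(2x)
x₀ = 1.64

x_1 = g(1.640000) = 1.429756
x_2 = g(1.429756) = 1.414298
x_3 = g(1.414298) = 1.414214
x_4 = g(1.414214) = 1.414214
x_5 = g(1.414214) = 1.414214
x_6 = g(1.414214) = 1.414214
x_7 = g(1.414214) = 1.414214
x_8 = g(1.414214) = 1.414214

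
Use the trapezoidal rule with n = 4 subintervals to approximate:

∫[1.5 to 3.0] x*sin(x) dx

f(x) = x*sin(x)
a = 1.5, b = 3.0, n = 4
h = (b - a)/n = 0.375000

Trapezoidal rule: (h/2)[f(x₀) + 2f(x₁) + 2f(x₂) + ... + f(xₙ)]

x_0 = 1.5000, f(x_0) = 1.496242, coefficient = 1
x_1 = 1.8750, f(x_1) = 1.788911, coefficient = 2
x_2 = 2.2500, f(x_2) = 1.750665, coefficient = 2
x_3 = 2.6250, f(x_3) = 1.296541, coefficient = 2
x_4 = 3.0000, f(x_4) = 0.423360, coefficient = 1

I ≈ (0.375000/2) × 11.591835 = 2.173469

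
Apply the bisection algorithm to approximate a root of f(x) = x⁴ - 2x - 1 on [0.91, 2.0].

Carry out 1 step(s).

f(x) = x⁴ - 2x - 1
Initial interval: [0.91, 2.0]

Iteration 1:
  c_1 = (0.910000 + 2.000000)/2 = 1.455000
  f(c_1) = f(1.455000) = 0.571795
  f(a) × f(c) < 0, new interval: [0.910000, 1.455000]

After 1 iteration(s), the approximation is c_1 = 1.455000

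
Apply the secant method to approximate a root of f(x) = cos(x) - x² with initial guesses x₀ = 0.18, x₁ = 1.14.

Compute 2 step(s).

f(x) = cos(x) - x²
x₀ = 0.18, x₁ = 1.14

Secant formula: x_{n+1} = x_n - f(x_n)(x_n - x_{n-1})/(f(x_n) - f(x_{n-1}))

Iteration 1:
  f(0.180000) = 0.951444
  f(1.140000) = -0.882005
  x_2 = 1.140000 - (-0.882005)×(1.140000 - 0.180000)/(-0.882005 - 0.951444)
       = 0.678179
Iteration 2:
  f(1.140000) = -0.882005
  f(0.678179) = 0.318790
  x_3 = 0.678179 - 0.318790×(0.678179 - 1.140000)/(0.318790 - (-0.882005))
       = 0.800784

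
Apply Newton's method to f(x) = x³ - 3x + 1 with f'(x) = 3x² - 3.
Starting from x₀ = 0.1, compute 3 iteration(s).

f(x) = x³ - 3x + 1
f'(x) = 3x² - 3
x₀ = 0.1

Newton-Raphson formula: x_{n+1} = x_n - f(x_n)/f'(x_n)

Iteration 1:
  f(0.100000) = 0.701000
  f'(0.100000) = -2.970000
  x_1 = 0.100000 - 0.701000/(-2.970000) = 0.336027
Iteration 2:
  f(0.336027) = 0.029861
  f'(0.336027) = -2.661258
  x_2 = 0.336027 - 0.029861/(-2.661258) = 0.347248
Iteration 3:
  f(0.347248) = 0.000128
  f'(0.347248) = -2.638257
  x_3 = 0.347248 - 0.000128/(-2.638257) = 0.347296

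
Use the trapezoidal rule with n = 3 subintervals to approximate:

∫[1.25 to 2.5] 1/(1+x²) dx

f(x) = 1/(1+x²)
a = 1.25, b = 2.5, n = 3
h = (b - a)/n = 0.416667

Trapezoidal rule: (h/2)[f(x₀) + 2f(x₁) + 2f(x₂) + ... + f(xₙ)]

x_0 = 1.2500, f(x_0) = 0.390244, coefficient = 1
x_1 = 1.6667, f(x_1) = 0.264706, coefficient = 2
x_2 = 2.0833, f(x_2) = 0.187256, coefficient = 2
x_3 = 2.5000, f(x_3) = 0.137931, coefficient = 1

I ≈ (0.416667/2) × 1.432099 = 0.298354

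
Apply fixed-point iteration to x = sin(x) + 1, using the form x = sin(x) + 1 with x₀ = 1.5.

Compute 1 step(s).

Equation: x = sin(x) + 1
Fixed-point form: x = sin(x) + 1
x₀ = 1.5

x_1 = g(1.500000) = 1.997495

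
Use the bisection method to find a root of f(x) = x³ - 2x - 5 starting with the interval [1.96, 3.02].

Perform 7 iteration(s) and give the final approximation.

f(x) = x³ - 2x - 5
Initial interval: [1.96, 3.02]

Iteration 1:
  c_1 = (1.960000 + 3.020000)/2 = 2.490000
  f(c_1) = f(2.490000) = 5.458249
  f(a) × f(c) < 0, new interval: [1.960000, 2.490000]
Iteration 2:
  c_2 = (1.960000 + 2.490000)/2 = 2.225000
  f(c_2) = f(2.225000) = 1.565141
  f(a) × f(c) < 0, new interval: [1.960000, 2.225000]
Iteration 3:
  c_3 = (1.960000 + 2.225000)/2 = 2.092500
  f(c_3) = f(2.092500) = -0.022871
  f(a) × f(c) ≥ 0, new interval: [2.092500, 2.225000]
Iteration 4:
  c_4 = (2.092500 + 2.225000)/2 = 2.158750
  f(c_4) = f(2.158750) = 0.742710
  f(a) × f(c) < 0, new interval: [2.092500, 2.158750]
Iteration 5:
  c_5 = (2.092500 + 2.158750)/2 = 2.125625
  f(c_5) = f(2.125625) = 0.352922
  f(a) × f(c) < 0, new interval: [2.092500, 2.125625]
Iteration 6:
  c_6 = (2.092500 + 2.125625)/2 = 2.109063
  f(c_6) = f(2.109063) = 0.163290
  f(a) × f(c) < 0, new interval: [2.092500, 2.109063]
Iteration 7:
  c_7 = (2.092500 + 2.109063)/2 = 2.100781
  f(c_7) = f(2.100781) = 0.069777
  f(a) × f(c) < 0, new interval: [2.092500, 2.100781]

After 7 iteration(s), the approximation is c_7 = 2.100781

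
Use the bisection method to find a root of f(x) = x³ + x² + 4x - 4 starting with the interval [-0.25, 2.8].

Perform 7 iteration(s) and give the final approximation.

f(x) = x³ + x² + 4x - 4
Initial interval: [-0.25, 2.8]

Iteration 1:
  c_1 = (-0.250000 + 2.800000)/2 = 1.275000
  f(c_1) = f(1.275000) = 4.798297
  f(a) × f(c) < 0, new interval: [-0.250000, 1.275000]
Iteration 2:
  c_2 = (-0.250000 + 1.275000)/2 = 0.512500
  f(c_2) = f(0.512500) = -1.552732
  f(a) × f(c) ≥ 0, new interval: [0.512500, 1.275000]
Iteration 3:
  c_3 = (0.512500 + 1.275000)/2 = 0.893750
  f(c_3) = f(0.893750) = 1.087707
  f(a) × f(c) < 0, new interval: [0.512500, 0.893750]
Iteration 4:
  c_4 = (0.512500 + 0.893750)/2 = 0.703125
  f(c_4) = f(0.703125) = -0.345501
  f(a) × f(c) ≥ 0, new interval: [0.703125, 0.893750]
Iteration 5:
  c_5 = (0.703125 + 0.893750)/2 = 0.798437
  f(c_5) = f(0.798437) = 0.340258
  f(a) × f(c) < 0, new interval: [0.703125, 0.798437]
Iteration 6:
  c_6 = (0.703125 + 0.798437)/2 = 0.750781
  f(c_6) = f(0.750781) = -0.010008
  f(a) × f(c) ≥ 0, new interval: [0.750781, 0.798437]
Iteration 7:
  c_7 = (0.750781 + 0.798437)/2 = 0.774609
  f(c_7) = f(0.774609) = 0.163238
  f(a) × f(c) < 0, new interval: [0.750781, 0.774609]

After 7 iteration(s), the approximation is c_7 = 0.774609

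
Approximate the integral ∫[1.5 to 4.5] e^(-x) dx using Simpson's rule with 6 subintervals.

f(x) = e^(-x)
a = 1.5, b = 4.5, n = 6
h = (b - a)/n = 0.500000

Simpson's rule: (h/3)[f(x₀) + 4f(x₁) + 2f(x₂) + ... + f(xₙ)]

x_0 = 1.5000, f(x_0) = 0.223130, coefficient = 1
x_1 = 2.0000, f(x_1) = 0.135335, coefficient = 4
x_2 = 2.5000, f(x_2) = 0.082085, coefficient = 2
x_3 = 3.0000, f(x_3) = 0.049787, coefficient = 4
x_4 = 3.5000, f(x_4) = 0.030197, coefficient = 2
x_5 = 4.0000, f(x_5) = 0.018316, coefficient = 4
x_6 = 4.5000, f(x_6) = 0.011109, coefficient = 1

I ≈ (0.500000/3) × 1.272556 = 0.212093
Exact value: 0.212021
Error: 0.000071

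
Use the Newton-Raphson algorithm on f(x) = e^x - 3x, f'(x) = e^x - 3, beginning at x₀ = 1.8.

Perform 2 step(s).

f(x) = e^x - 3x
f'(x) = e^x - 3
x₀ = 1.8

Newton-Raphson formula: x_{n+1} = x_n - f(x_n)/f'(x_n)

Iteration 1:
  f(1.800000) = 0.649647
  f'(1.800000) = 3.049647
  x_1 = 1.800000 - 0.649647/3.049647 = 1.586976
Iteration 2:
  f(1.586976) = 0.128015
  f'(1.586976) = 1.888943
  x_2 = 1.586976 - 0.128015/1.888943 = 1.519206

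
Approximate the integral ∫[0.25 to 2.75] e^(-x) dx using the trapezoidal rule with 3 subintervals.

f(x) = e^(-x)
a = 0.25, b = 2.75, n = 3
h = (b - a)/n = 0.833333

Trapezoidal rule: (h/2)[f(x₀) + 2f(x₁) + 2f(x₂) + ... + f(xₙ)]

x_0 = 0.2500, f(x_0) = 0.778801, coefficient = 1
x_1 = 1.0833, f(x_1) = 0.338465, coefficient = 2
x_2 = 1.9167, f(x_2) = 0.147096, coefficient = 2
x_3 = 2.7500, f(x_3) = 0.063928, coefficient = 1

I ≈ (0.833333/2) × 1.813852 = 0.755772
Exact value: 0.714873
Error: 0.040899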